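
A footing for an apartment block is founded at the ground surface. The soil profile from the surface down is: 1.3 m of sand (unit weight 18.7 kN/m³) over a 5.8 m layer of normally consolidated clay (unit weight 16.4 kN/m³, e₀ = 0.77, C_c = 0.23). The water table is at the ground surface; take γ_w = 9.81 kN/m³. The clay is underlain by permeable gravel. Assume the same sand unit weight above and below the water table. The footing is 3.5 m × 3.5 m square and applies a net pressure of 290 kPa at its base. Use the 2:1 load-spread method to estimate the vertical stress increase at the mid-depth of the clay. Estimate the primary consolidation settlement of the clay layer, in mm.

S_c ≈ 355 mm

Mid-depth of clay below the ground surface: z = 1.3 + 5.8/2 = 4.2 m.
Total vertical stress at mid-clay: σ_v = 18.7×1.3 + 16.4×2.9 = 71.87 kPa.
Pore pressure: u = 9.81×(4.2 − 0) = 41.202 kPa.
Initial effective stress: σ'_0 = σ_v − u = 71.87 − 41.202 = 30.668 kPa.
Stress increase at mid-clay by the 2:1 spreading method:
Δσ = qBL/((B+z)(L+z)) = 290×3.5×3.5/((3.5+4.2)(3.5+4.2)) = 59.917 kPa
Final effective stress: σ'_f = σ'_0 + Δσ = 30.668 + 59.917 = 90.585 kPa.
Normally consolidated clay, so the full stress increment lies on the virgin compression line:
S_c = C_c·H/(1+e₀)·log₁₀(σ'_f/σ'_0) = 0.23×5.8/(1+0.77)×log₁₀(90.585/30.668)
    = 0.75367 × 0.47037 = 0.3545 m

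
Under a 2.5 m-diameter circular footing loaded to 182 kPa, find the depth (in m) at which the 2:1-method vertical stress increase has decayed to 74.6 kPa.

2:1 spreading — at depth z the loaded area has grown by z in each plan dimension:
qD²/(D+z)² = Δσ_z ⇒ z = D(√(q/Δσ_z) − 1) = 2.5×(√(182/74.6) − 1) = 1.405 m

z ≈ 1.4 m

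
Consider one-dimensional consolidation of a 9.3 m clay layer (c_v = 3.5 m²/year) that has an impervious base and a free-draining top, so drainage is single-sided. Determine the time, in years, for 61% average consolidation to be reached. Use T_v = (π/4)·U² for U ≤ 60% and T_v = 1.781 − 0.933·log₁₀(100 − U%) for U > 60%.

t ≈ 7.33 years

Drainage path length: H_d = H = 9.3 m (single drainage).
U > 60%: T_v = 1.781 − 0.933·log₁₀(100 − 61) = 0.29654.
t = T_v·H_d²/c_v = 0.29654×9.3²/3.5 = 7.328 years.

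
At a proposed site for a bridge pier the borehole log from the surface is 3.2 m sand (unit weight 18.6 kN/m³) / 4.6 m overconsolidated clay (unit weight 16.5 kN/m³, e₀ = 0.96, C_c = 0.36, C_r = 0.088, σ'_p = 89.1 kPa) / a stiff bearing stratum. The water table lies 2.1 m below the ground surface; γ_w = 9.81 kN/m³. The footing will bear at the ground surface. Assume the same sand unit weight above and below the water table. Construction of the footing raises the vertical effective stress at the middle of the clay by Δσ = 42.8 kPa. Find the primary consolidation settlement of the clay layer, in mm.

Mid-depth of clay below the ground surface: z = 3.2 + 4.6/2 = 5.5 m.
Total vertical stress at mid-clay: σ_v = 18.6×3.2 + 16.5×2.3 = 97.47 kPa.
Pore pressure: u = 9.81×(5.5 − 2.1) = 33.354 kPa.
Initial effective stress: σ'_0 = σ_v − u = 97.47 − 33.354 = 64.116 kPa.
Final effective stress: σ'_f = 64.116 + 42.8 = 106.92 kPa.
σ'_f = 106.92 > σ'_p = 89.1 kPa, so the stress path crosses the preconsolidation pressure — recompression up to σ'_p, then virgin compression beyond:
S_c = H/(1+e₀)·[C_r·log₁₀(σ'_p/σ'_0) + C_c·log₁₀(σ'_f/σ'_p)]
    = 4.6/1.96 × [0.088×log₁₀(89.1/64.116) + 0.36×log₁₀(106.92/89.1)]
    = 2.3469 × [0.012576 + 0.028505] = 0.09641 m

S_c ≈ 96.4 mm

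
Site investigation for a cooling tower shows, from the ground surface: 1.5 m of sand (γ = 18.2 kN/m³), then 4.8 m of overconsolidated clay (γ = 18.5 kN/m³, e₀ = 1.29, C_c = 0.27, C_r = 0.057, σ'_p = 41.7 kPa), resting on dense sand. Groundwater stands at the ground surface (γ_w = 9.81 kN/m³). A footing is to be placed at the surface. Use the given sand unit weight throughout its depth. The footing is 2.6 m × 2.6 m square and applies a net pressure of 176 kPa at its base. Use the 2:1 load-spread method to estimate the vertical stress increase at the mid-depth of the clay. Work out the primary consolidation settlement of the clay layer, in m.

Mid-depth of clay below the ground surface: z = 1.5 + 4.8/2 = 3.9 m.
Total vertical stress at mid-clay: σ_v = 18.2×1.5 + 18.5×2.4 = 71.7 kPa.
Pore pressure: u = 9.81×(3.9 − 0) = 38.259 kPa.
Initial effective stress: σ'_0 = σ_v − u = 71.7 − 38.259 = 33.441 kPa.
Stress increase at mid-clay by the 2:1 spreading method:
Δσ = qBL/((B+z)(L+z)) = 176×2.6×2.6/((2.6+3.9)(2.6+3.9)) = 28.16 kPa
Final effective stress: σ'_f = 33.441 + 28.16 = 61.601 kPa.
σ'_f = 61.601 > σ'_p = 41.7 kPa, so the stress path crosses the preconsolidation pressure — recompression up to σ'_p, then virgin compression beyond:
S_c = H/(1+e₀)·[C_r·log₁₀(σ'_p/σ'_0) + C_c·log₁₀(σ'_f/σ'_p)]
    = 4.8/2.29 × [0.057×log₁₀(41.7/33.441) + 0.27×log₁₀(61.601/41.7)]
    = 2.0961 × [0.0054638 + 0.045752] = 0.1074 m

S_c ≈ 0.107 m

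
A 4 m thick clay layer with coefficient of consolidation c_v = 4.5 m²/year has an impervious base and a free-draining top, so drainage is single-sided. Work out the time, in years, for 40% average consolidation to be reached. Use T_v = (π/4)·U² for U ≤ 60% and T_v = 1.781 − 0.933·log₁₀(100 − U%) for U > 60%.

Drainage path length: H_d = H = 4 m (single drainage).
U ≤ 60%: T_v = (π/4)·U² = (π/4)×0.4² = 0.12566.
t = T_v·H_d²/c_v = 0.12566×4²/4.5 = 0.4468 years.

t ≈ 0.447 years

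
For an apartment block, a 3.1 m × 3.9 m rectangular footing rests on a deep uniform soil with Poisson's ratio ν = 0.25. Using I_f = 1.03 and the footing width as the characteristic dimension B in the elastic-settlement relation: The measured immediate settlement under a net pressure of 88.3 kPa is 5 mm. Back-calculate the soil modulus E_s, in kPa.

E_s ≈ 52900 kPa

S_e = q·B·(1−ν²)/E_s · I_f  ⇒  E_s = q·B·(1−ν²)·I_f / S_e.
E_s = 88.3 × 3.1 × 0.9375 × 1.03 / 0.005 = 52860 kPa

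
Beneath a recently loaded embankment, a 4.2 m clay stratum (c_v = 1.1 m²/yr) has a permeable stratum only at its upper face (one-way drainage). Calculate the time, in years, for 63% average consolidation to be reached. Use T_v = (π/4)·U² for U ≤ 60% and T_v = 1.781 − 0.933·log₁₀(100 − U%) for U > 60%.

t ≈ 5.1 years

Drainage path length: H_d = H = 4.2 m (single drainage).
U > 60%: T_v = 1.781 − 0.933·log₁₀(100 − 63) = 0.31787.
t = T_v·H_d²/c_v = 0.31787×4.2²/1.1 = 5.097 years.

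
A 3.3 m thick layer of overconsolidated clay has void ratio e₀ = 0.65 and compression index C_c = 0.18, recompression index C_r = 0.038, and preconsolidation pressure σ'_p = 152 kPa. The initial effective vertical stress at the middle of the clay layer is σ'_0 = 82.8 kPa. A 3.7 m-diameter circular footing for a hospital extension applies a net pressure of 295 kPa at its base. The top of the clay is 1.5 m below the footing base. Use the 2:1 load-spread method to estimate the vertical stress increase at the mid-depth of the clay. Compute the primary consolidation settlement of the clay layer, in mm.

S_c ≈ 36.5 mm

Mid-depth of clay below the footing base: z = 1.5 + 3.3/2 = 3.15 m.
Stress increase at mid-clay by the 2:1 spreading method:
Δσ ≈ qD²/(D+z)² = 295×3.7²/(3.7+3.15)² = 86.069 kPa
Final effective stress: σ'_f = 82.8 + 86.069 = 168.87 kPa.
σ'_f = 168.87 > σ'_p = 152 kPa, so the stress path crosses the preconsolidation pressure — recompression up to σ'_p, then virgin compression beyond:
S_c = H/(1+e₀)·[C_r·log₁₀(σ'_p/σ'_0) + C_c·log₁₀(σ'_f/σ'_p)]
    = 3.3/1.65 × [0.038×log₁₀(152/82.8) + 0.18×log₁₀(168.87/152)]
    = 2 × [0.010025 + 0.0082276] = 0.03651 m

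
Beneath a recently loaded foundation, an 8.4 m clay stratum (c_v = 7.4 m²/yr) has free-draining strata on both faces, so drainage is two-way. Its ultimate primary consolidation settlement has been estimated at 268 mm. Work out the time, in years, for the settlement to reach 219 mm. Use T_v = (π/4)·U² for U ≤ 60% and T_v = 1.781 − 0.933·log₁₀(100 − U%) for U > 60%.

Drainage path length: H_d = H/2 = 4.2 m (double drainage).
U = S(t)/S_ult = 219/268 = 0.8172.
U > 60%: T_v = 1.781 − 0.933·log₁₀(100 − 81.716) = 0.6035.
t = T_v·H_d²/c_v = 0.6035×4.2²/7.4 = 1.439 years.

t ≈ 1.44 years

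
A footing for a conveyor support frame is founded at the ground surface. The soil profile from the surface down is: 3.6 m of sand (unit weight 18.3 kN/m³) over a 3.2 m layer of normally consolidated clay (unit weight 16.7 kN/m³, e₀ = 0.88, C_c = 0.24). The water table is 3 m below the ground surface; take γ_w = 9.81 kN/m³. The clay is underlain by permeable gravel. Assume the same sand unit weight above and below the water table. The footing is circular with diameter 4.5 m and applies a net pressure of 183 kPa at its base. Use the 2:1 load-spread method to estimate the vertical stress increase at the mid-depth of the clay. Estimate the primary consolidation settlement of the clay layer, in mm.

S_c ≈ 78.3 mm

Mid-depth of clay below the ground surface: z = 3.6 + 3.2/2 = 5.2 m.
Total vertical stress at mid-clay: σ_v = 18.3×3.6 + 16.7×1.6 = 92.6 kPa.
Pore pressure: u = 9.81×(5.2 − 3) = 21.582 kPa.
Initial effective stress: σ'_0 = σ_v − u = 92.6 − 21.582 = 71.018 kPa.
Stress increase at mid-clay by the 2:1 spreading method:
Δσ ≈ qD²/(D+z)² = 183×4.5²/(4.5+5.2)² = 39.385 kPa
Final effective stress: σ'_f = σ'_0 + Δσ = 71.018 + 39.385 = 110.4 kPa.
Normally consolidated clay, so the full stress increment lies on the virgin compression line:
S_c = C_c·H/(1+e₀)·log₁₀(σ'_f/σ'_0) = 0.24×3.2/(1+0.88)×log₁₀(110.4/71.018)
    = 0.40851 × 0.1916 = 0.07827 m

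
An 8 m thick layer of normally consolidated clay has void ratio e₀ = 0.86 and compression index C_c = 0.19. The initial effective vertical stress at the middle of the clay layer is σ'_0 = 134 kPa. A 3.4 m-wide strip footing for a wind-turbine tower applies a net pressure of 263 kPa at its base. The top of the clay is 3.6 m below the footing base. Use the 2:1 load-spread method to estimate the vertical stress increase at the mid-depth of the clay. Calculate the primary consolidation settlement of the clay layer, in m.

S_c ≈ 0.168 m

Mid-depth of clay below the footing base: z = 3.6 + 8/2 = 7.6 m.
Stress increase at mid-clay by the 2:1 spreading method:
Δσ = qB/(B+z) = 263×3.4/(3.4+7.6) = 81.291 kPa
Final effective stress: σ'_f = σ'_0 + Δσ = 134 + 81.291 = 215.29 kPa.
Normally consolidated clay, so the full stress increment lies on the virgin compression line:
S_c = C_c·H/(1+e₀)·log₁₀(σ'_f/σ'_0) = 0.19×8/(1+0.86)×log₁₀(215.29/134)
    = 0.8172 × 0.20592 = 0.1683 m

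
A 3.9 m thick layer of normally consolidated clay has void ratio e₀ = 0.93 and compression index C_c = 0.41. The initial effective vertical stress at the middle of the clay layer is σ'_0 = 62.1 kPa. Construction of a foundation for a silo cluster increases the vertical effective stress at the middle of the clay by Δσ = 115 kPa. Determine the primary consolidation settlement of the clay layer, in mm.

S_c ≈ 377 mm

Final effective stress: σ'_f = σ'_0 + Δσ = 62.1 + 115 = 177.1 kPa.
Normally consolidated clay, so the full stress increment lies on the virgin compression line:
S_c = C_c·H/(1+e₀)·log₁₀(σ'_f/σ'_0) = 0.41×3.9/(1+0.93)×log₁₀(177.1/62.1)
    = 0.8285 × 0.45513 = 0.3771 m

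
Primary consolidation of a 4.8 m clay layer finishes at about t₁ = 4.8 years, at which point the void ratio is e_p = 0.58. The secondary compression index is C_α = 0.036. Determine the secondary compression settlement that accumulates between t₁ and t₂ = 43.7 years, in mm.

Secondary compression: S_s = C_α·H/(1+e_p)·log₁₀(t₂/t₁)
S_s = 0.036×4.8/(1+0.58)×log₁₀(43.7/4.8)
    = 0.1094 × 0.9592 = 0.1049 m

S_s ≈ 105 mm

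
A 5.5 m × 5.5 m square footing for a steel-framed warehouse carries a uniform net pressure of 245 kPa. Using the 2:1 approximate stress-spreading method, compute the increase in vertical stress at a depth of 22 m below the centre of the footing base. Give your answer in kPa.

By the 2:1 method the load spreads at 1 horizontal : 2 vertical, so at depth z the loaded area has grown by z in each plan dimension:
Δσ = qBL/((B+z)(L+z)) = 245×5.5×5.5/((5.5+22)(5.5+22)) = 9.8 kPa

Δσ_z ≈ 9.8 kPa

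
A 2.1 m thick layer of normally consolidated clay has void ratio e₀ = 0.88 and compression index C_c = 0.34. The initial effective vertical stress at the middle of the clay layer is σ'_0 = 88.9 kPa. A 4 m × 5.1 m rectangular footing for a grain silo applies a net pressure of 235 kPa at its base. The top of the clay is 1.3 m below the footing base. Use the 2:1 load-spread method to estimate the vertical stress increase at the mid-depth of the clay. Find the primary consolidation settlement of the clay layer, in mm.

S_c ≈ 125 mm

Mid-depth of clay below the footing base: z = 1.3 + 2.1/2 = 2.35 m.
Stress increase at mid-clay by the 2:1 spreading method:
Δσ = qBL/((B+z)(L+z)) = 235×4×5.1/((4+2.35)(5.1+2.35)) = 101.34 kPa
Final effective stress: σ'_f = σ'_0 + Δσ = 88.9 + 101.34 = 190.24 kPa.
Normally consolidated clay, so the full stress increment lies on the virgin compression line:
S_c = C_c·H/(1+e₀)·log₁₀(σ'_f/σ'_0) = 0.34×2.1/(1+0.88)×log₁₀(190.24/88.9)
    = 0.37979 × 0.3304 = 0.1255 m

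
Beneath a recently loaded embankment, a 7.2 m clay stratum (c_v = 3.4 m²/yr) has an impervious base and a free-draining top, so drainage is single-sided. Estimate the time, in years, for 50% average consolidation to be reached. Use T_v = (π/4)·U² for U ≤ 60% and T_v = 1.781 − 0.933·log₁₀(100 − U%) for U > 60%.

t ≈ 2.99 years

Drainage path length: H_d = H = 7.2 m (single drainage).
U ≤ 60%: T_v = (π/4)·U² = (π/4)×0.5² = 0.19635.
t = T_v·H_d²/c_v = 0.19635×7.2²/3.4 = 2.994 years.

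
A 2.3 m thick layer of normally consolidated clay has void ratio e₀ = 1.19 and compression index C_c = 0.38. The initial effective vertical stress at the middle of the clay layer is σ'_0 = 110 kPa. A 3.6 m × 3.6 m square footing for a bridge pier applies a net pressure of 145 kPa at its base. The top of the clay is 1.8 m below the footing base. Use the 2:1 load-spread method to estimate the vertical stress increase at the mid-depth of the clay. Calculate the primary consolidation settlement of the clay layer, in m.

Mid-depth of clay below the footing base: z = 1.8 + 2.3/2 = 2.95 m.
Stress increase at mid-clay by the 2:1 spreading method:
Δσ = qBL/((B+z)(L+z)) = 145×3.6×3.6/((3.6+2.95)(3.6+2.95)) = 43.802 kPa
Final effective stress: σ'_f = σ'_0 + Δσ = 110 + 43.802 = 153.8 kPa.
Normally consolidated clay, so the full stress increment lies on the virgin compression line:
S_c = C_c·H/(1+e₀)·log₁₀(σ'_f/σ'_0) = 0.38×2.3/(1+1.19)×log₁₀(153.8/110)
    = 0.39909 × 0.14556 = 0.05809 m

S_c ≈ 0.0581 m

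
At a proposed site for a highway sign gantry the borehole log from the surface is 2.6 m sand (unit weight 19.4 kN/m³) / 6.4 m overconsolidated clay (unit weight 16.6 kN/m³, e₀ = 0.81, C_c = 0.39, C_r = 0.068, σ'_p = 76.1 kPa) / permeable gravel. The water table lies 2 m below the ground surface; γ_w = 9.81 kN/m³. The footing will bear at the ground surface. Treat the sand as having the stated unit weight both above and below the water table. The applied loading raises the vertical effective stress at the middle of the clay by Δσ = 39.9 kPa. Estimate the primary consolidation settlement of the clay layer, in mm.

S_c ≈ 214 mm

Mid-depth of clay below the ground surface: z = 2.6 + 6.4/2 = 5.8 m.
Total vertical stress at mid-clay: σ_v = 19.4×2.6 + 16.6×3.2 = 103.56 kPa.
Pore pressure: u = 9.81×(5.8 − 2) = 37.278 kPa.
Initial effective stress: σ'_0 = σ_v − u = 103.56 − 37.278 = 66.282 kPa.
Final effective stress: σ'_f = 66.282 + 39.9 = 106.18 kPa.
σ'_f = 106.18 > σ'_p = 76.1 kPa, so the stress path crosses the preconsolidation pressure — recompression up to σ'_p, then virgin compression beyond:
S_c = H/(1+e₀)·[C_r·log₁₀(σ'_p/σ'_0) + C_c·log₁₀(σ'_f/σ'_p)]
    = 6.4/1.81 × [0.068×log₁₀(76.1/66.282) + 0.39×log₁₀(106.18/76.1)]
    = 3.5359 × [0.0040793 + 0.056417] = 0.2139 m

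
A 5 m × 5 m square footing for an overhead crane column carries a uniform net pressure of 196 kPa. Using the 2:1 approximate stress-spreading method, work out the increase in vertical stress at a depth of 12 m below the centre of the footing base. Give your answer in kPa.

By the 2:1 method the load spreads at 1 horizontal : 2 vertical, so at depth z the loaded area has grown by z in each plan dimension:
Δσ = qBL/((B+z)(L+z)) = 196×5×5/((5+12)(5+12)) = 16.955 kPa

Δσ_z ≈ 17 kPa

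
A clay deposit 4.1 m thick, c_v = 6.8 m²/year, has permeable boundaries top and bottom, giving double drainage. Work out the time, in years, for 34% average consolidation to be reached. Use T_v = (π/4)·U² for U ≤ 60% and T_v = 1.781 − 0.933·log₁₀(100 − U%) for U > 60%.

t ≈ 0.0561 years

Drainage path length: H_d = H/2 = 2.05 m (double drainage).
U ≤ 60%: T_v = (π/4)·U² = (π/4)×0.34² = 0.090792.
t = T_v·H_d²/c_v = 0.090792×2.05²/6.8 = 0.05611 years.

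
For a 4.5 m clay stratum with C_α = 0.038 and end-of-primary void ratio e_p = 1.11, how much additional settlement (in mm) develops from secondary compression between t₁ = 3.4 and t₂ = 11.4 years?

S_s ≈ 42.6 mm

Secondary compression: S_s = C_α·H/(1+e_p)·log₁₀(t₂/t₁)
S_s = 0.038×4.5/(1+1.11)×log₁₀(11.4/3.4)
    = 0.08104 × 0.5254 = 0.04258 m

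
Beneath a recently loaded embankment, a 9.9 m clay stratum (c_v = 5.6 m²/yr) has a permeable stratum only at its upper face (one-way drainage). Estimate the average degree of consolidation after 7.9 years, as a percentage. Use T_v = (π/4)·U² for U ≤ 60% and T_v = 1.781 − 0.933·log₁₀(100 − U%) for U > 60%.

Drainage path length: H_d = H = 9.9 m (single drainage).
T_v = c_v·t/H_d² = 5.6×7.9/9.9² = 0.45138.
T_v = 0.45138 corresponds to the U > 60% branch:
U = 1 − 10^((1.781 − T_v)/0.933)/100 = 0.7339

U ≈ 73.4 %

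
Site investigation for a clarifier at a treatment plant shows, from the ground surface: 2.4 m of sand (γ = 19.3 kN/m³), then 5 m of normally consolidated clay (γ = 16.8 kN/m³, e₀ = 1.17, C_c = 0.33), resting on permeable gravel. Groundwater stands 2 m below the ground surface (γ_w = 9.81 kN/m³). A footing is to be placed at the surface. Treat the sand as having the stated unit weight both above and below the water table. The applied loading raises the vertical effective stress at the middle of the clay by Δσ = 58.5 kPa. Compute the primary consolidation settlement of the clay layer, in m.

S_c ≈ 0.225 m

Mid-depth of clay below the ground surface: z = 2.4 + 5/2 = 4.9 m.
Total vertical stress at mid-clay: σ_v = 19.3×2.4 + 16.8×2.5 = 88.32 kPa.
Pore pressure: u = 9.81×(4.9 − 2) = 28.449 kPa.
Initial effective stress: σ'_0 = σ_v − u = 88.32 − 28.449 = 59.871 kPa.
Final effective stress: σ'_f = σ'_0 + Δσ = 59.871 + 58.5 = 118.37 kPa.
Normally consolidated clay, so the full stress increment lies on the virgin compression line:
S_c = C_c·H/(1+e₀)·log₁₀(σ'_f/σ'_0) = 0.33×5/(1+1.17)×log₁₀(118.37/59.871)
    = 0.76037 × 0.29603 = 0.2251 m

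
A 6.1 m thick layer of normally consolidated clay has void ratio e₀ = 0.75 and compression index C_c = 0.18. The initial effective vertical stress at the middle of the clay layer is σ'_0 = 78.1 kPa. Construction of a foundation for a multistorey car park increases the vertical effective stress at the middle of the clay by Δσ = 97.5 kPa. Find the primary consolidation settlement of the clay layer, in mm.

Final effective stress: σ'_f = σ'_0 + Δσ = 78.1 + 97.5 = 175.6 kPa.
Normally consolidated clay, so the full stress increment lies on the virgin compression line:
S_c = C_c·H/(1+e₀)·log₁₀(σ'_f/σ'_0) = 0.18×6.1/(1+0.75)×log₁₀(175.6/78.1)
    = 0.62743 × 0.35187 = 0.2208 m

S_c ≈ 221 mm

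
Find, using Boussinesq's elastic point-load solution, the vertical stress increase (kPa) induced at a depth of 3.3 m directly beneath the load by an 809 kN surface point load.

Boussinesq vertical stress below a point load on an elastic half-space:
Δσ_z = 3P/(2πz²) · [1 + (r/z)²]^(−5/2)
r/z = 0/3.3 = 0; [1+(r/z)²]^(−5/2) = 1.
Δσ_z = 3×809/(2π×3.3²) × 1 = 35.47 × 1 = 35.47 kPa

Δσ_z ≈ 35.5 kPa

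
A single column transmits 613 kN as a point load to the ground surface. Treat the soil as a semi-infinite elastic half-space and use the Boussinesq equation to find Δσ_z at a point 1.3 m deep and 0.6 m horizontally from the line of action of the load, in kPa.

Δσ_z ≈ 107 kPa

Boussinesq vertical stress below a point load on an elastic half-space:
Δσ_z = 3P/(2πz²) · [1 + (r/z)²]^(−5/2)
r/z = 0.6/1.3 = 0.46154; [1+(r/z)²]^(−5/2) = 0.61707.
Δσ_z = 3×613/(2π×1.3²) × 0.61707 = 173.19 × 0.61707 = 106.9 kPa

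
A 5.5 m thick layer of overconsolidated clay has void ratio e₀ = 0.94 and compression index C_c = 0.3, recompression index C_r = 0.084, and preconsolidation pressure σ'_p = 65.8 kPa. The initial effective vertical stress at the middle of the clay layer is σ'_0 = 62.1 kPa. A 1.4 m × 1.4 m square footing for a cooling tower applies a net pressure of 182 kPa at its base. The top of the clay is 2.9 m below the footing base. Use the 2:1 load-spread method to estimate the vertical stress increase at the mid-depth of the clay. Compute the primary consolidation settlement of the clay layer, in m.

S_c ≈ 0.025 m

Mid-depth of clay below the footing base: z = 2.9 + 5.5/2 = 5.65 m.
Stress increase at mid-clay by the 2:1 spreading method:
Δσ = qBL/((B+z)(L+z)) = 182×1.4×1.4/((1.4+5.65)(1.4+5.65)) = 7.1771 kPa
Final effective stress: σ'_f = 62.1 + 7.1771 = 69.277 kPa.
σ'_f = 69.277 > σ'_p = 65.8 kPa, so the stress path crosses the preconsolidation pressure — recompression up to σ'_p, then virgin compression beyond:
S_c = H/(1+e₀)·[C_r·log₁₀(σ'_p/σ'_0) + C_c·log₁₀(σ'_f/σ'_p)]
    = 5.5/1.94 × [0.084×log₁₀(65.8/62.1) + 0.3×log₁₀(69.277/65.8)]
    = 2.8351 × [0.0021113 + 0.006709] = 0.02501 m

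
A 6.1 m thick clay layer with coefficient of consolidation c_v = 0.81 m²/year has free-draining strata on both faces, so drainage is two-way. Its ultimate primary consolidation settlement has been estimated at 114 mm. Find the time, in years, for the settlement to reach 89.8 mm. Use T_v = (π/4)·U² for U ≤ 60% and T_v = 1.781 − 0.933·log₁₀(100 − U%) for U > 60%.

t ≈ 6.24 years

Drainage path length: H_d = H/2 = 3.05 m (double drainage).
U = S(t)/S_ult = 89.8/114 = 0.7877.
U > 60%: T_v = 1.781 − 0.933·log₁₀(100 − 78.772) = 0.54299.
t = T_v·H_d²/c_v = 0.54299×3.05²/0.81 = 6.236 years.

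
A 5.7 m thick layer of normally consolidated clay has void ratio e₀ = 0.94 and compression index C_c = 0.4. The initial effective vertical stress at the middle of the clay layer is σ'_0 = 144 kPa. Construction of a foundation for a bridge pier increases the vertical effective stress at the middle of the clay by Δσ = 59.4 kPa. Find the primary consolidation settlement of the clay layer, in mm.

Final effective stress: σ'_f = σ'_0 + Δσ = 144 + 59.4 = 203.4 kPa.
Normally consolidated clay, so the full stress increment lies on the virgin compression line:
S_c = C_c·H/(1+e₀)·log₁₀(σ'_f/σ'_0) = 0.4×5.7/(1+0.94)×log₁₀(203.4/144)
    = 1.1753 × 0.14999 = 0.1763 m

S_c ≈ 176 mm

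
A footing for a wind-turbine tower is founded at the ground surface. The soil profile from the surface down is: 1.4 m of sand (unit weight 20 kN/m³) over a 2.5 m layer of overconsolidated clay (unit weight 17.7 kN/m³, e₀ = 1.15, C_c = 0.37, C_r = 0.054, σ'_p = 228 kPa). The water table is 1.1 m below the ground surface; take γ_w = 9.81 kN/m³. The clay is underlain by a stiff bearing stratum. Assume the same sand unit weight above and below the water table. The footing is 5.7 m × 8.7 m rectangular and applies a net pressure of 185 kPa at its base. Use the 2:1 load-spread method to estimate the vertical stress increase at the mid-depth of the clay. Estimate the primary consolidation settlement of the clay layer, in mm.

Mid-depth of clay below the ground surface: z = 1.4 + 2.5/2 = 2.65 m.
Total vertical stress at mid-clay: σ_v = 20×1.4 + 17.7×1.25 = 50.125 kPa.
Pore pressure: u = 9.81×(2.65 − 1.1) = 15.206 kPa.
Initial effective stress: σ'_0 = σ_v − u = 50.125 − 15.206 = 34.919 kPa.
Stress increase at mid-clay by the 2:1 spreading method:
Δσ = qBL/((B+z)(L+z)) = 185×5.7×8.7/((5.7+2.65)(8.7+2.65)) = 96.802 kPa
Final effective stress: σ'_f = 34.919 + 96.802 = 131.72 kPa.
σ'_f = 131.72 ≤ σ'_p = 228 kPa, so the clay remains overconsolidated and only the recompression index applies:
S_c = C_r·H/(1+e₀)·log₁₀(σ'_f/σ'_0) = 0.054×2.5/2.15×log₁₀(131.72/34.919)
    = 0.062791 × 0.57659 = 0.0362 m

S_c ≈ 36.2 mm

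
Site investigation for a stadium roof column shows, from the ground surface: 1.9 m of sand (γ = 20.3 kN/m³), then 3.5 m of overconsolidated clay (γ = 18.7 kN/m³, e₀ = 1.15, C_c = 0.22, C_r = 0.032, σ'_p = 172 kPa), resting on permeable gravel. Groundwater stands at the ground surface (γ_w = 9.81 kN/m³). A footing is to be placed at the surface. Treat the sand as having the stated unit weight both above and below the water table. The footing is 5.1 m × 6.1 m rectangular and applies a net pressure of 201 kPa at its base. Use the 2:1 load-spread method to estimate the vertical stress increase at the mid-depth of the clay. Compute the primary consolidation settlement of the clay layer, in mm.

Mid-depth of clay below the ground surface: z = 1.9 + 3.5/2 = 3.65 m.
Total vertical stress at mid-clay: σ_v = 20.3×1.9 + 18.7×1.75 = 71.295 kPa.
Pore pressure: u = 9.81×(3.65 − 0) = 35.806 kPa.
Initial effective stress: σ'_0 = σ_v − u = 71.295 − 35.806 = 35.489 kPa.
Stress increase at mid-clay by the 2:1 spreading method:
Δσ = qBL/((B+z)(L+z)) = 201×5.1×6.1/((5.1+3.65)(6.1+3.65)) = 73.297 kPa
Final effective stress: σ'_f = 35.489 + 73.297 = 108.79 kPa.
σ'_f = 108.79 ≤ σ'_p = 172 kPa, so the clay remains overconsolidated and only the recompression index applies:
S_c = C_r·H/(1+e₀)·log₁₀(σ'_f/σ'_0) = 0.032×3.5/2.15×log₁₀(108.79/35.489)
    = 0.052093 × 0.4865 = 0.02534 m

S_c ≈ 25.3 mm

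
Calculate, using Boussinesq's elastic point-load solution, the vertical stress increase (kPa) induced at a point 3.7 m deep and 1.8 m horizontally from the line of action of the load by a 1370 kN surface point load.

Boussinesq vertical stress below a point load on an elastic half-space:
Δσ_z = 3P/(2πz²) · [1 + (r/z)²]^(−5/2)
r/z = 1.8/3.7 = 0.48649; [1+(r/z)²]^(−5/2) = 0.58798.
Δσ_z = 3×1370/(2π×3.7²) × 0.58798 = 47.781 × 0.58798 = 28.09 kPa

Δσ_z ≈ 28.1 kPa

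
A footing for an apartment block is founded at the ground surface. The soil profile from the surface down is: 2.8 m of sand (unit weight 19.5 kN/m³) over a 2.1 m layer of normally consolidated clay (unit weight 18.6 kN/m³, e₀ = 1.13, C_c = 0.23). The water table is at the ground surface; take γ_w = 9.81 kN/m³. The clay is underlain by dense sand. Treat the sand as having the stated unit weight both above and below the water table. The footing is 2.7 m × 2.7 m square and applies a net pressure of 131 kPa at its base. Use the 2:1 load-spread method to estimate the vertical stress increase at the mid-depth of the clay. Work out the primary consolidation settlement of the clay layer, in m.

Mid-depth of clay below the ground surface: z = 2.8 + 2.1/2 = 3.85 m.
Total vertical stress at mid-clay: σ_v = 19.5×2.8 + 18.6×1.05 = 74.13 kPa.
Pore pressure: u = 9.81×(3.85 − 0) = 37.769 kPa.
Initial effective stress: σ'_0 = σ_v − u = 74.13 − 37.769 = 36.361 kPa.
Stress increase at mid-clay by the 2:1 spreading method:
Δσ = qBL/((B+z)(L+z)) = 131×2.7×2.7/((2.7+3.85)(2.7+3.85)) = 22.26 kPa
Final effective stress: σ'_f = σ'_0 + Δσ = 36.361 + 22.26 = 58.621 kPa.
Normally consolidated clay, so the full stress increment lies on the virgin compression line:
S_c = C_c·H/(1+e₀)·log₁₀(σ'_f/σ'_0) = 0.23×2.1/(1+1.13)×log₁₀(58.621/36.361)
    = 0.22676 × 0.20742 = 0.04703 m

S_c ≈ 0.047 m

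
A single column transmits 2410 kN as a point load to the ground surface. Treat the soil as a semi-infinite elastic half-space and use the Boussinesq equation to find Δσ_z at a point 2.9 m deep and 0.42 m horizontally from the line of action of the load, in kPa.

Δσ_z ≈ 130 kPa

Boussinesq vertical stress below a point load on an elastic half-space:
Δσ_z = 3P/(2πz²) · [1 + (r/z)²]^(−5/2)
r/z = 0.42/2.9 = 0.14483; [1+(r/z)²]^(−5/2) = 0.94943.
Δσ_z = 3×2410/(2π×2.9²) × 0.94943 = 136.82 × 0.94943 = 129.9 kPa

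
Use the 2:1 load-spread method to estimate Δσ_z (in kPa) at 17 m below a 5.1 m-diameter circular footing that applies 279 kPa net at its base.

Δσ_z ≈ 14.9 kPa

By the 2:1 method the load spreads at 1 horizontal : 2 vertical, so at depth z the loaded area has grown by z in each plan dimension:
Δσ ≈ qD²/(D+z)² = 279×5.1²/(5.1+17)² = 14.858 kPa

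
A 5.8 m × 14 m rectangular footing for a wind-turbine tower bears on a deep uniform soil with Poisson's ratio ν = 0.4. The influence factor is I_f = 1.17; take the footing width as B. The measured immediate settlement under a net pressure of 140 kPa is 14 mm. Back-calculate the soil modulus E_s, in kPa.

E_s ≈ 57000 kPa

S_e = q·B·(1−ν²)/E_s · I_f  ⇒  E_s = q·B·(1−ν²)·I_f / S_e.
E_s = 140 × 5.8 × 0.84 × 1.17 / 0.014 = 57000 kPa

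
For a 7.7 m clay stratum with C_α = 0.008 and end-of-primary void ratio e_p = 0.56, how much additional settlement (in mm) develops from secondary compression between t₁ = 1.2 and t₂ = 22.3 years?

Secondary compression: S_s = C_α·H/(1+e_p)·log₁₀(t₂/t₁)
S_s = 0.008×7.7/(1+0.56)×log₁₀(22.3/1.2)
    = 0.03949 × 1.269 = 0.05011 m

S_s ≈ 50.1 mm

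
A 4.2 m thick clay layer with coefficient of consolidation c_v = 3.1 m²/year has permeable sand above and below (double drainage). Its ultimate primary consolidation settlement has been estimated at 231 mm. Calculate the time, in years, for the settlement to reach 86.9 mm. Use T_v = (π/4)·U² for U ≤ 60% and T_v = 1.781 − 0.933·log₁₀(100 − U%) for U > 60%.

Drainage path length: H_d = H/2 = 2.1 m (double drainage).
U = S(t)/S_ult = 86.9/231 = 0.3762.
U ≤ 60%: T_v = (π/4)·U² = (π/4)×0.37619² = 0.11115.
t = T_v·H_d²/c_v = 0.11115×2.1²/3.1 = 0.1581 years.

t ≈ 0.158 years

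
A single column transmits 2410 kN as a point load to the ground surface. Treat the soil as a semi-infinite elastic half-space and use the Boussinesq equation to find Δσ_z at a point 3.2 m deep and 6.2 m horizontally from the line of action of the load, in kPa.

Δσ_z ≈ 2.28 kPa

Boussinesq vertical stress below a point load on an elastic half-space:
Δσ_z = 3P/(2πz²) · [1 + (r/z)²]^(−5/2)
r/z = 6.2/3.2 = 1.9375; [1+(r/z)²]^(−5/2) = 0.020294.
Δσ_z = 3×2410/(2π×3.2²) × 0.020294 = 112.37 × 0.020294 = 2.28 kPa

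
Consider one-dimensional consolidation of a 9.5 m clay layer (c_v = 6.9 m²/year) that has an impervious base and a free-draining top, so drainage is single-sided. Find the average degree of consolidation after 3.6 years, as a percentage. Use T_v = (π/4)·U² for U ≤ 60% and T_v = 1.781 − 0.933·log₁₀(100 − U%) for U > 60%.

Drainage path length: H_d = H = 9.5 m (single drainage).
T_v = c_v·t/H_d² = 6.9×3.6/9.5² = 0.27524.
T_v = 0.27524 corresponds to the U ≤ 60% branch:
U = √(4T_v/π) = 0.592

U ≈ 59.2 %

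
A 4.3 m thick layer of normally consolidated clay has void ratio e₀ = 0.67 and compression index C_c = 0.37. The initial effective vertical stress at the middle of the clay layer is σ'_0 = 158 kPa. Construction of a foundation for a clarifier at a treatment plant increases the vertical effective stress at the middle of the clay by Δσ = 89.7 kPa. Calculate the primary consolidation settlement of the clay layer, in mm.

Final effective stress: σ'_f = σ'_0 + Δσ = 158 + 89.7 = 247.7 kPa.
Normally consolidated clay, so the full stress increment lies on the virgin compression line:
S_c = C_c·H/(1+e₀)·log₁₀(σ'_f/σ'_0) = 0.37×4.3/(1+0.67)×log₁₀(247.7/158)
    = 0.95269 × 0.19527 = 0.186 m

S_c ≈ 186 mm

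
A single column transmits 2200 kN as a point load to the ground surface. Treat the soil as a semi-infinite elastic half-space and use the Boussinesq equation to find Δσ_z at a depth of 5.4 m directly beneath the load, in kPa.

Boussinesq vertical stress below a point load on an elastic half-space:
Δσ_z = 3P/(2πz²) · [1 + (r/z)²]^(−5/2)
r/z = 0/5.4 = 0; [1+(r/z)²]^(−5/2) = 1.
Δσ_z = 3×2200/(2π×5.4²) × 1 = 36.023 × 1 = 36.02 kPa

Δσ_z ≈ 36 kPa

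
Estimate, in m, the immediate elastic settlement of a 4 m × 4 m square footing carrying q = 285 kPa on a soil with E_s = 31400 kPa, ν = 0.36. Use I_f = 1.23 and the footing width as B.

Immediate (elastic) settlement: S_e = q·B·(1−ν²)/E_s · I_f.
S_e = 285 × 4 × (1 − 0.36²) / 31400 × 1.23
    = 285 × 4 × 0.8704 / 31400 × 1.23
    = 0.03887 m

S_e ≈ 0.0389 m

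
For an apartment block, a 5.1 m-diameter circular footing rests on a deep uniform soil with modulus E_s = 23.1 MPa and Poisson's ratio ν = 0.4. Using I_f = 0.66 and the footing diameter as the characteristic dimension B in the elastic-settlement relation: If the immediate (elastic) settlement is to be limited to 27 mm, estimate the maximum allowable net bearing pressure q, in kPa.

q ≈ 221 kPa

E_s = 23.1 MPa = 23100 kPa.
S_e = q·B·(1−ν²)/E_s · I_f  ⇒  q = S_e·E_s / (B·(1−ν²)·I_f).
q = 0.027 × 23100 / (5.1 × 0.84 × 0.66) = 220.6 kPa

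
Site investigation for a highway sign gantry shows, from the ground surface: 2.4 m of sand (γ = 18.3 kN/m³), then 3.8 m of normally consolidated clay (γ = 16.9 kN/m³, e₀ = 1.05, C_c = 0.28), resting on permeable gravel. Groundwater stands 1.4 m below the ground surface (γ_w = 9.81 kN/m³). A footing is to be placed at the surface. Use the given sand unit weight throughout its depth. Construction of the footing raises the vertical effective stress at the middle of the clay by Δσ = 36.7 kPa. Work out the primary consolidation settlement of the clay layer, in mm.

S_c ≈ 129 mm

Mid-depth of clay below the ground surface: z = 2.4 + 3.8/2 = 4.3 m.
Total vertical stress at mid-clay: σ_v = 18.3×2.4 + 16.9×1.9 = 76.03 kPa.
Pore pressure: u = 9.81×(4.3 − 1.4) = 28.449 kPa.
Initial effective stress: σ'_0 = σ_v − u = 76.03 − 28.449 = 47.581 kPa.
Final effective stress: σ'_f = σ'_0 + Δσ = 47.581 + 36.7 = 84.281 kPa.
Normally consolidated clay, so the full stress increment lies on the virgin compression line:
S_c = C_c·H/(1+e₀)·log₁₀(σ'_f/σ'_0) = 0.28×3.8/(1+1.05)×log₁₀(84.281/47.581)
    = 0.51902 × 0.2483 = 0.1289 m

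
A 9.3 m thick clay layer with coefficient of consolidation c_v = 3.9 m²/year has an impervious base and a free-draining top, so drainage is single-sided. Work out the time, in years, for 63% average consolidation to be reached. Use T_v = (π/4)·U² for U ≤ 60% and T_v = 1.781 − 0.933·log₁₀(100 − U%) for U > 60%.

t ≈ 7.05 years

Drainage path length: H_d = H = 9.3 m (single drainage).
U > 60%: T_v = 1.781 − 0.933·log₁₀(100 − 63) = 0.31787.
t = T_v·H_d²/c_v = 0.31787×9.3²/3.9 = 7.049 years.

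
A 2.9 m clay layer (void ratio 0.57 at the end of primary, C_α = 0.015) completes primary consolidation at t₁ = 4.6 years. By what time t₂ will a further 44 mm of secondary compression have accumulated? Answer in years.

t₂ ≈ 178 years

S_s = C_α·H/(1+e_p)·log₁₀(t₂/t₁) ⇒ log₁₀(t₂/t₁) = S_s·(1+e_p)/(C_α·H).
log₁₀(t₂/t₁) = 0.044 × (1+0.57) / (0.015×2.9) = 1.588
t₂ = t₁ × 10^1.588 = 4.6 × 38.73 = 178.2 years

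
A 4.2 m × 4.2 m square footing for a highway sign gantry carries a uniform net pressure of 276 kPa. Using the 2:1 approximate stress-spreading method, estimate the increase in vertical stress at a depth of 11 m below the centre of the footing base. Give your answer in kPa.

Δσ_z ≈ 21.1 kPa

By the 2:1 method the load spreads at 1 horizontal : 2 vertical, so at depth z the loaded area has grown by z in each plan dimension:
Δσ = qBL/((B+z)(L+z)) = 276×4.2×4.2/((4.2+11)(4.2+11)) = 21.073 kPa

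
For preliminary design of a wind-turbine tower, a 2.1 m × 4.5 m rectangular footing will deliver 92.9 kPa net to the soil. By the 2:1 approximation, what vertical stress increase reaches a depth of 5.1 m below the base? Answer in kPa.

By the 2:1 method the load spreads at 1 horizontal : 2 vertical, so at depth z the loaded area has grown by z in each plan dimension:
Δσ = qBL/((B+z)(L+z)) = 92.9×2.1×4.5/((2.1+5.1)(4.5+5.1)) = 12.701 kPa

Δσ_z ≈ 12.7 kPa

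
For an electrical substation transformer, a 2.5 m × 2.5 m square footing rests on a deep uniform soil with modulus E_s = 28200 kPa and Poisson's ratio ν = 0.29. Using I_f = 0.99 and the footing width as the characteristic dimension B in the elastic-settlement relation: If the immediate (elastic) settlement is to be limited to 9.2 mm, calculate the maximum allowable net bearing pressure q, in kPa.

q ≈ 114 kPa

S_e = q·B·(1−ν²)/E_s · I_f  ⇒  q = S_e·E_s / (B·(1−ν²)·I_f).
q = 0.0092 × 28200 / (2.5 × 0.9159 × 0.99) = 114.4 kPa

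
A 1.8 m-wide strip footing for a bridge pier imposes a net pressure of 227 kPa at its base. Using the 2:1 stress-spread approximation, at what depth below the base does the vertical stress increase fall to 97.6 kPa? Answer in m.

z ≈ 2.39 m

2:1 spreading — at depth z the loaded area has grown by z in each plan dimension:
qB/(B+z) = Δσ_z ⇒ z = qB/Δσ_z − B = 227×1.8/97.6 − 1.8 = 2.386 m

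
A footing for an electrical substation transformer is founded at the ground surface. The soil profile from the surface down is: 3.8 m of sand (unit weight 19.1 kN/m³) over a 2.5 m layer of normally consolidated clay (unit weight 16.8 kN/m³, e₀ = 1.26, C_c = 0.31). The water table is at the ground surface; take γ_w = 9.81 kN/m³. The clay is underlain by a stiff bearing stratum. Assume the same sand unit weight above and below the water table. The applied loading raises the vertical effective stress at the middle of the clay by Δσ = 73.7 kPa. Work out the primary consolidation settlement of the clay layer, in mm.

Mid-depth of clay below the ground surface: z = 3.8 + 2.5/2 = 5.05 m.
Total vertical stress at mid-clay: σ_v = 19.1×3.8 + 16.8×1.25 = 93.58 kPa.
Pore pressure: u = 9.81×(5.05 − 0) = 49.541 kPa.
Initial effective stress: σ'_0 = σ_v − u = 93.58 − 49.541 = 44.039 kPa.
Final effective stress: σ'_f = σ'_0 + Δσ = 44.039 + 73.7 = 117.74 kPa.
Normally consolidated clay, so the full stress increment lies on the virgin compression line:
S_c = C_c·H/(1+e₀)·log₁₀(σ'_f/σ'_0) = 0.31×2.5/(1+1.26)×log₁₀(117.74/44.039)
    = 0.34292 × 0.42709 = 0.1465 m

S_c ≈ 146 mm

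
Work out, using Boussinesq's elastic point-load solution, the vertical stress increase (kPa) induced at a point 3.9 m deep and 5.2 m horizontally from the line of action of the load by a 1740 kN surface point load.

Boussinesq vertical stress below a point load on an elastic half-space:
Δσ_z = 3P/(2πz²) · [1 + (r/z)²]^(−5/2)
r/z = 5.2/3.9 = 1.3333; [1+(r/z)²]^(−5/2) = 0.07776.
Δσ_z = 3×1740/(2π×3.9²) × 0.07776 = 54.621 × 0.07776 = 4.247 kPa

Δσ_z ≈ 4.25 kPa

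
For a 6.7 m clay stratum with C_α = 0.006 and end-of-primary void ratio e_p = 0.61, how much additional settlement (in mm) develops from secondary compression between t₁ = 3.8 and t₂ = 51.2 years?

Secondary compression: S_s = C_α·H/(1+e_p)·log₁₀(t₂/t₁)
S_s = 0.006×6.7/(1+0.61)×log₁₀(51.2/3.8)
    = 0.02497 × 1.129 = 0.0282 m

S_s ≈ 28.2 mm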